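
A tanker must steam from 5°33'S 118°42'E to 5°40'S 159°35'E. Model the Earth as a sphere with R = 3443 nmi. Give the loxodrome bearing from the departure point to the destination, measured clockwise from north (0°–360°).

90.2°

Meridional parts: M(φ₁)=-0.0970, M(φ₂)=-0.0991 → ΔM = -0.0020;  Δλ = +0.7135 rad
tan C = Δλ / ΔM = -348.7511 → C = 90.16°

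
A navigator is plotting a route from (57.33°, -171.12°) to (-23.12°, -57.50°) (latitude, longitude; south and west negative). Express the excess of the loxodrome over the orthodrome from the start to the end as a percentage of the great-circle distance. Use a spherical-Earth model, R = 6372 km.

3.4%

Great circle: σ = 2.1287 rad → d_gc = Rσ = 13564.4 km
Rhumb: Δφ = -1.4041, Δλ = +1.9830, Δψ = -1.6422, q = Δφ/Δψ = 0.8550 → d_rh = R√(Δφ²+q²Δλ²) = 14027.5 km
Excess = (14027.5 − 13564.4) / 13564.4 = 463.1 / 13564.4 = 3.41% ≈ 3.4%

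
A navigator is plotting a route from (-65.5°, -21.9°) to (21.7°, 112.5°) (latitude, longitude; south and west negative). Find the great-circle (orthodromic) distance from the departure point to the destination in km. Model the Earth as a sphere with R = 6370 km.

cos σ = sin φ₁ sin φ₂ + cos φ₁ cos φ₂ cos Δλ
      = sin(-65.50°)sin(21.70°) + cos(-65.50°)cos(21.70°)cos(134.40°) = -0.6060
σ = 127.304° → d = Rσ = 6370·2.22187 = 14153 km

14153 km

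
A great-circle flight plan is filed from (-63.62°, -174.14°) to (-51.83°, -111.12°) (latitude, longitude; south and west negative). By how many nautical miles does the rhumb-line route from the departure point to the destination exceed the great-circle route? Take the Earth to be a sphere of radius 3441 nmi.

78 nmi

Great circle: cos σ = sin φ₁ sin φ₂ + cos φ₁ cos φ₂ cos Δλ,  σ = 0.5937 rad → d_gc = 2042.8 nmi
Rhumb line: Δψ = +0.3895, q = Δφ/Δψ = 0.5283, d_rh = R√(Δφ²+q²Δλ²) = 2121.0 nmi
Excess = 2121.0 − 2042.8 = 78.2 ≈ 78 nmi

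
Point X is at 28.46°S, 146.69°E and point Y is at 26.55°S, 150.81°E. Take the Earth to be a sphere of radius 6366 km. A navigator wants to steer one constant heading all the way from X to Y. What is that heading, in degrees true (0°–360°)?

62.4°

Δψ = ln[tan(π/4+φ₂/2)/tan(π/4+φ₁/2)] = +0.0376
Δλ = +0.0719 rad (taken the short way round)
course = atan2(Δλ, Δψ) = 62.40°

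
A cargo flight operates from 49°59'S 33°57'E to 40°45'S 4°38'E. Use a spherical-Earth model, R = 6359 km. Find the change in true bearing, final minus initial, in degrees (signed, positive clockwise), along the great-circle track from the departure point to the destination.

Initial bearing θ₁ = atan2(sin Δλ cos φ₂, cos φ₁ sin φ₂ − sin φ₁ cos φ₂ cos Δλ) = 283.08°
Final bearing θ₂ = (initial bearing from the destination back to the start) + 180° = 304.23°
Δθ = θ₂ − θ₁ = +21.2°

+21.2°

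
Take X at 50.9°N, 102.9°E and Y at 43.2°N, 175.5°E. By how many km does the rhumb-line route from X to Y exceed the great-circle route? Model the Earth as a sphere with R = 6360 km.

212 km

Great circle: cos σ = sin φ₁ sin φ₂ + cos φ₁ cos φ₂ cos Δλ,  σ = 0.8383 rad → d_gc = 5331.6 km
Rhumb line: Δψ = -0.1977, q = Δφ/Δψ = 0.6797, d_rh = R√(Δφ²+q²Δλ²) = 5543.5 km
Excess = 5543.5 − 5331.6 = 211.9 ≈ 212 km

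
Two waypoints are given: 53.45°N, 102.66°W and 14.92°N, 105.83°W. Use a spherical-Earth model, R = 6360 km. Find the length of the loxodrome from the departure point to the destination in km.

4286 km

Rhumb course C = atan2(Δλ, Δψ) with Δψ = ln[tan(π/4+φ₂/2)/tan(π/4+φ₁/2)] = -0.8446, Δλ = -0.0553 → C = 183.75°
d = R·|Δφ| / |cos C| = 6360·0.67248 / 0.99786 = 4286 km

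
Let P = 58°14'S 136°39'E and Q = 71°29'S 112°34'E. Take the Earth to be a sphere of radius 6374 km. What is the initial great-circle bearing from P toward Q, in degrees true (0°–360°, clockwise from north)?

θ = atan2( sin Δλ·cos φ₂ ,  cos φ₁ sin φ₂ − sin φ₁ cos φ₂ cos Δλ )
  = atan2(-0.1296, -0.2527) = 207.15°

207.2°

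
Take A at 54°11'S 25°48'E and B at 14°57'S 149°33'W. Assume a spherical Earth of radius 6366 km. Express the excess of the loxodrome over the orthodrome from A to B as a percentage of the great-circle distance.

Great circle: σ = 1.9330 rad → d_gc = Rσ = 12305.5 km
Rhumb: Δφ = +0.6848, Δλ = -3.0604, Δψ = +0.8657, q = Δφ/Δψ = 0.7910 → d_rh = R√(Δφ²+q²Δλ²) = 16015.2 km
Excess = (16015.2 − 12305.5) / 12305.5 = 3709.7 / 12305.5 = 30.147% ≈ 30.1%

30.1%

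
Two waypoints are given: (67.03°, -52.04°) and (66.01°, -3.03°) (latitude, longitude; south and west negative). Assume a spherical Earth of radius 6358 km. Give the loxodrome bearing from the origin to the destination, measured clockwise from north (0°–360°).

93.0°

Meridional parts: M(φ₁)=+1.5937, M(φ₂)=+1.5490 → ΔM = -0.0447;  Δλ = +0.8554 rad
tan C = Δλ / ΔM = -19.1412 → C = 92.99°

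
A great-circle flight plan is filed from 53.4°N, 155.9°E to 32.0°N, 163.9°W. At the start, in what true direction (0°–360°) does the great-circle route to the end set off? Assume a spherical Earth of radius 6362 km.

θ = atan2( sin Δλ·cos φ₂ ,  cos φ₁ sin φ₂ − sin φ₁ cos φ₂ cos Δλ )
  = atan2(+0.5474, -0.2041) = 110.45°

110.4°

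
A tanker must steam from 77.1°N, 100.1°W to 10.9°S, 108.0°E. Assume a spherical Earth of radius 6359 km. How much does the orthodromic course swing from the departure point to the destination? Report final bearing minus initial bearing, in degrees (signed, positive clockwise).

Initial bearing θ₁ = atan2(sin Δλ cos φ₂, cos φ₁ sin φ₂ − sin φ₁ cos φ₂ cos Δλ) = 330.03°
Final bearing θ₂ = (initial bearing from the destination back to the start) + 180° = 186.52°
Δθ = θ₂ − θ₁ = -143.5°

-143.5°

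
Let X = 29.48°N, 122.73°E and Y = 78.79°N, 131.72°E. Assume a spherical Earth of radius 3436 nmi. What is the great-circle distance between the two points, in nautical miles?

2967 nmi

Haversine: a = sin²(Δφ/2)+cos φ₁ cos φ₂ sin²(Δλ/2) = 0.17506;  σ = 2·atan2(√a,√(1−a))
σ = 49.467° → d = Rσ = 3436·0.86336 = 2967 nmi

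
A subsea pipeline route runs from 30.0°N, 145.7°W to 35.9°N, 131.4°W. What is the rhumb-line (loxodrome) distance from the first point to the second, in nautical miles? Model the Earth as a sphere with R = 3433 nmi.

Δψ = ln[tan(π/4+φ₂/2)/tan(π/4+φ₁/2)] = +0.1228;  Δφ = +0.1030 rad,  Δλ = +0.2496 rad
q = Δφ/Δψ = 0.8385
d = R·√(Δφ² + q²Δλ²) = 3433·0.23323 = 801 nmi

801 nmi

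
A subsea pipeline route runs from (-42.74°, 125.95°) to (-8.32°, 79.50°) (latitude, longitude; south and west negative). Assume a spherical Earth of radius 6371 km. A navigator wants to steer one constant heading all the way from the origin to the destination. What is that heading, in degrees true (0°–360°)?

310.0°

Meridional parts: M(φ₁)=-0.8266, M(φ₂)=-0.1457 → ΔM = +0.6809;  Δλ = -0.8107 rad
tan C = Δλ / ΔM = -1.1906 → C = 310.03°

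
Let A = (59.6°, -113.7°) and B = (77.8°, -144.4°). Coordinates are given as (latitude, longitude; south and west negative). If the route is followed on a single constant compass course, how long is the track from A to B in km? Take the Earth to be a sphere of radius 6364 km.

Rhumb course C = atan2(Δλ, Δψ) with Δψ = ln[tan(π/4+φ₂/2)/tan(π/4+φ₁/2)] = +0.9331, Δλ = -0.5358 → C = 330.13°
d = R·|Δφ| / |cos C| = 6364·0.31765 / 0.86719 = 2331 km

2331 km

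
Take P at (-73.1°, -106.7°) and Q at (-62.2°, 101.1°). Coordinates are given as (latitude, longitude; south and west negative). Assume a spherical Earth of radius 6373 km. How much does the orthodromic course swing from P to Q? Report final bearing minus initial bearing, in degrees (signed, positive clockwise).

+150.2°

Initial bearing θ₁ = atan2(sin Δλ cos φ₂, cos φ₁ sin φ₂ − sin φ₁ cos φ₂ cos Δλ) = 198.45°
Final bearing θ₂ = (initial bearing from the destination back to the start) + 180° = 348.62°
Δθ = θ₂ − θ₁ = +150.2°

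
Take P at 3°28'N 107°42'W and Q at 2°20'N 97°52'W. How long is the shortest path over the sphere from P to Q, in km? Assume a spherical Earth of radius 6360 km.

1097 km

Haversine: a = sin²(Δφ/2)+cos φ₁ cos φ₂ sin²(Δλ/2) = 0.00742;  σ = 2·atan2(√a,√(1−a))
σ = 9.886° → d = Rσ = 6360·0.17254 = 1097 km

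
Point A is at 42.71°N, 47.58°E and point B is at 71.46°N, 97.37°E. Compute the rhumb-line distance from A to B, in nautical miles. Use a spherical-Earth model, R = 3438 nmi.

2299 nmi

Rhumb course C = atan2(Δλ, Δψ) with Δψ = ln[tan(π/4+φ₂/2)/tan(π/4+φ₁/2)] = +0.9867, Δλ = +0.8690 → C = 41.37°
d = R·|Δφ| / |cos C| = 3438·0.50178 / 0.75046 = 2299 nmi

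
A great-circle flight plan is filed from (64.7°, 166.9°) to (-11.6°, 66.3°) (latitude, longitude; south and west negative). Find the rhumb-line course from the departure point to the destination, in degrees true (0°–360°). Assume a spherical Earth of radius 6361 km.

Δψ = ln[tan(π/4+φ₂/2)/tan(π/4+φ₁/2)] = -1.6980
Δλ = -1.7558 rad (taken the short way round)
course = atan2(Δλ, Δψ) = 225.96°

226.0°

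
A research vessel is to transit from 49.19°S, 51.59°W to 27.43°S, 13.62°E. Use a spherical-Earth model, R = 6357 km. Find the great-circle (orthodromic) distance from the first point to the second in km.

Haversine: a = sin²(Δφ/2)+cos φ₁ cos φ₂ sin²(Δλ/2) = 0.20405;  σ = 2·atan2(√a,√(1−a))
σ = 53.709° → d = Rσ = 6357·0.93739 = 5959 km

5959 km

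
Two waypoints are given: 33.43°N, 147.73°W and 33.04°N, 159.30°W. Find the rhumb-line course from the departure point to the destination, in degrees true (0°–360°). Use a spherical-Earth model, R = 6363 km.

Δψ = ln[tan(π/4+φ₂/2)/tan(π/4+φ₁/2)] = -0.0081
Δλ = -0.2019 rad (taken the short way round)
course = atan2(Δλ, Δψ) = 267.69°

267.7°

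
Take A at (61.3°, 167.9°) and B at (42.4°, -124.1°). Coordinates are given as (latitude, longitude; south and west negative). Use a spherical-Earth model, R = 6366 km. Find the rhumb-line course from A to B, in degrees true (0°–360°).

114.7°

Δψ = ln[tan(π/4+φ₂/2)/tan(π/4+φ₁/2)] = -0.5447
Δλ = +1.1868 rad (taken the short way round)
course = atan2(Δλ, Δψ) = 114.65°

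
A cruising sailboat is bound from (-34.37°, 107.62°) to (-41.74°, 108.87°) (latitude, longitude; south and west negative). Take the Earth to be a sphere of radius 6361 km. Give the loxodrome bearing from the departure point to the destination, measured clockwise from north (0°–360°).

Meridional parts: M(φ₁)=-0.6395, M(φ₂)=-0.8031 → ΔM = -0.1636;  Δλ = +0.0218 rad
tan C = Δλ / ΔM = -0.1333 → C = 172.40°

172.4°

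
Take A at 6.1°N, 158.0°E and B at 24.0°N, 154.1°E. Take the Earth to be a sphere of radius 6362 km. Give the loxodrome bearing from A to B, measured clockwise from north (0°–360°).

348.2°

Meridional parts: M(φ₁)=+0.1067, M(φ₂)=+0.4317 → ΔM = +0.3250;  Δλ = -0.0681 rad
tan C = Δλ / ΔM = -0.2094 → C = 348.17°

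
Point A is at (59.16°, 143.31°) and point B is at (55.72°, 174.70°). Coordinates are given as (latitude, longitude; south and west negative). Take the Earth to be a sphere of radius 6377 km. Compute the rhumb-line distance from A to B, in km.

Rhumb course C = atan2(Δλ, Δψ) with Δψ = ln[tan(π/4+φ₂/2)/tan(π/4+φ₁/2)] = -0.1117, Δλ = +0.5479 → C = 101.52°
d = R·|Δφ| / |cos C| = 6377·0.06004 / 0.19970 = 1917 km

1917 km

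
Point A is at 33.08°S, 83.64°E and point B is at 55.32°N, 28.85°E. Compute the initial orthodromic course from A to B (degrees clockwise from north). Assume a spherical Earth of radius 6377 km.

331.8°

N = sin Δλ·cos φ₂ = -0.4649;  D = cos φ₁ sin φ₂ − sin φ₁ cos φ₂ cos Δλ = +0.8681
initial course = atan2(N, D) = 331.83°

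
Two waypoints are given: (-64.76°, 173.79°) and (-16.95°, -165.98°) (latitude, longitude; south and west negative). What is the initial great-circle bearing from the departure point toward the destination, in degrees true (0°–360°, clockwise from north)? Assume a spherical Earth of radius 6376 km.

θ = atan2( sin Δλ·cos φ₂ ,  cos φ₁ sin φ₂ − sin φ₁ cos φ₂ cos Δλ )
  = atan2(+0.3308, +0.6875) = 25.69°

25.7°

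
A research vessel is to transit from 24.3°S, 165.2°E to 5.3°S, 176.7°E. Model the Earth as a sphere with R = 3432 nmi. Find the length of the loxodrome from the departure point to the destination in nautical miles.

1317 nmi

Rhumb course C = atan2(Δλ, Δψ) with Δψ = ln[tan(π/4+φ₂/2)/tan(π/4+φ₁/2)] = +0.3448, Δλ = +0.2007 → C = 30.20°
d = R·|Δφ| / |cos C| = 3432·0.33161 / 0.86424 = 1317 nmi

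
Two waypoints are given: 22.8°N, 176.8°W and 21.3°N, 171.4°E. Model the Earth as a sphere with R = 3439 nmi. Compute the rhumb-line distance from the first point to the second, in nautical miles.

663 nmi

Rhumb course C = atan2(Δλ, Δψ) with Δψ = ln[tan(π/4+φ₂/2)/tan(π/4+φ₁/2)] = -0.0282, Δλ = -0.2059 → C = 262.19°
d = R·|Δφ| / |cos C| = 3439·0.02618 / 0.13588 = 663 nmi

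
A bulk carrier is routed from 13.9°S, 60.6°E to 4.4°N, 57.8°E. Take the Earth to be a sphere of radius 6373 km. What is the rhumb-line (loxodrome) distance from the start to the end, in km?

2059 km

Δψ = ln[tan(π/4+φ₂/2)/tan(π/4+φ₁/2)] = +0.3219;  Δφ = +0.3194 rad,  Δλ = -0.0489 rad
q = Δφ/Δψ = 0.9923
d = R·√(Δφ² + q²Δλ²) = 6373·0.32306 = 2059 km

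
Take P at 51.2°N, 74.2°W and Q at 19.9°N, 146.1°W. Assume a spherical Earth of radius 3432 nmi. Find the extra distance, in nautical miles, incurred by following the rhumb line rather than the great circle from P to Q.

99 nmi

Great circle: cos σ = sin φ₁ sin φ₂ + cos φ₁ cos φ₂ cos Δλ,  σ = 1.1059 rad → d_gc = 3795.5 nmi
Rhumb line: Δψ = -0.6892, q = Δφ/Δψ = 0.7927, d_rh = R√(Δφ²+q²Δλ²) = 3894.9 nmi
Excess = 3894.9 − 3795.5 = 99.4 ≈ 99 nmi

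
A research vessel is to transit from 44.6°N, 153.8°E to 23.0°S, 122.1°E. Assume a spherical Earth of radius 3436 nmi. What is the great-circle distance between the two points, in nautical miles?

Haversine: a = sin²(Δφ/2)+cos φ₁ cos φ₂ sin²(Δλ/2) = 0.35836;  σ = 2·atan2(√a,√(1−a))
σ = 73.543° → d = Rσ = 3436·1.28357 = 4410 nmi

4410 nmi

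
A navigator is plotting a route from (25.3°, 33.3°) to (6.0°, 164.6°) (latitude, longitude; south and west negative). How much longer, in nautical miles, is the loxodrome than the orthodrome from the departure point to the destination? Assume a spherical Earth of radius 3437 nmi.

Great circle: cos σ = sin φ₁ sin φ₂ + cos φ₁ cos φ₂ cos Δλ,  σ = 2.1517 rad → d_gc = 7395.3 nmi
Rhumb line: Δψ = -0.3517, q = Δφ/Δψ = 0.9576, d_rh = R√(Δφ²+q²Δλ²) = 7631.0 nmi
Excess = 7631.0 − 7395.3 = 235.7 ≈ 236 nmi

236 nmi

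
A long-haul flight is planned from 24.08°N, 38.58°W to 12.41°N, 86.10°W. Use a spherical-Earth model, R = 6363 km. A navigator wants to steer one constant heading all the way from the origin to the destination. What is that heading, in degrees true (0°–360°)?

255.5°

Meridional parts: M(φ₁)=+0.4332, M(φ₂)=+0.2183 → ΔM = -0.2149;  Δλ = -0.8294 rad
tan C = Δλ / ΔM = +3.8591 → C = 255.47°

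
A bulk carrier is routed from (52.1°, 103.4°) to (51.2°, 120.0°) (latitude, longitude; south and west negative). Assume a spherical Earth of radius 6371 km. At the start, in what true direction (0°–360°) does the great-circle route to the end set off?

88.4°

N = sin Δλ·cos φ₂ = +0.1790;  D = cos φ₁ sin φ₂ − sin φ₁ cos φ₂ cos Δλ = +0.0049
initial course = atan2(N, D) = 88.43°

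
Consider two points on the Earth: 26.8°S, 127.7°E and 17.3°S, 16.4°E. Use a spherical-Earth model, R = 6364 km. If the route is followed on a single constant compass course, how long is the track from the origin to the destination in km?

Rhumb course C = atan2(Δλ, Δψ) with Δψ = ln[tan(π/4+φ₂/2)/tan(π/4+φ₁/2)] = +0.1792, Δλ = -1.9426 → C = 275.27°
d = R·|Δφ| / |cos C| = 6364·0.16581 / 0.09184 = 11489 km

11489 km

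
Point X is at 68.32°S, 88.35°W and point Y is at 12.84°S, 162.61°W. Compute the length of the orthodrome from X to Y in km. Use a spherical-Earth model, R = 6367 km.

8033 km

Haversine: a = sin²(Δφ/2)+cos φ₁ cos φ₂ sin²(Δλ/2) = 0.34789;  σ = 2·atan2(√a,√(1−a))
σ = 72.289° → d = Rσ = 6367·1.26168 = 8033 km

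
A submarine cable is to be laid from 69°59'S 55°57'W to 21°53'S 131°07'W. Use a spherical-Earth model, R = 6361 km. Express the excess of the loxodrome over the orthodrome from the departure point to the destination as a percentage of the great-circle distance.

Great circle: σ = 1.1246 rad → d_gc = Rσ = 7153.7 km
Rhumb: Δφ = +0.8395, Δλ = -1.3119, Δψ = +1.3430, q = Δφ/Δψ = 0.6251 → d_rh = R√(Δφ²+q²Δλ²) = 7465.1 km
Excess = (7465.1 − 7153.7) / 7153.7 = 311.4 / 7153.7 = 4.353% ≈ 4.4%

4.4%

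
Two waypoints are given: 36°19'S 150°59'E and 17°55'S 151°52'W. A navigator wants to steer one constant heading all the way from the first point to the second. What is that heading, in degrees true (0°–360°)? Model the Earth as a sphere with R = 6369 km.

70.0°

Meridional parts: M(φ₁)=-0.6811, M(φ₂)=-0.3179 → ΔM = +0.3632;  Δλ = +0.9975 rad
tan C = Δλ / ΔM = +2.7464 → C = 69.99°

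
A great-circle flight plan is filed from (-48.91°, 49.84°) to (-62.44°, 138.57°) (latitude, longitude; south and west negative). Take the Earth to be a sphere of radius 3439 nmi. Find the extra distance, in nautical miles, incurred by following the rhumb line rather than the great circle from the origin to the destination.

Great circle: cos σ = sin φ₁ sin φ₂ + cos φ₁ cos φ₂ cos Δλ,  σ = 0.8300 rad → d_gc = 2854.3 nmi
Rhumb line: Δψ = -0.4240, q = Δφ/Δψ = 0.5569, d_rh = R√(Δφ²+q²Δλ²) = 3075.0 nmi
Excess = 3075.0 − 2854.3 = 220.7 ≈ 221 nmi

221 nmi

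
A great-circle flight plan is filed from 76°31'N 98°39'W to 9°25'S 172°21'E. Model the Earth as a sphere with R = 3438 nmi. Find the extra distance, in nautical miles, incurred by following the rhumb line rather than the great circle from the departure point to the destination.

Great circle: cos σ = sin φ₁ sin φ₂ + cos φ₁ cos φ₂ cos Δλ,  σ = 1.7265 rad → d_gc = 5935.8 nmi
Rhumb line: Δψ = -2.3004, q = Δφ/Δψ = 0.6520, d_rh = R√(Δφ²+q²Δλ²) = 6221.9 nmi
Excess = 6221.9 − 5935.8 = 286.1 ≈ 286 nmi

286 nmi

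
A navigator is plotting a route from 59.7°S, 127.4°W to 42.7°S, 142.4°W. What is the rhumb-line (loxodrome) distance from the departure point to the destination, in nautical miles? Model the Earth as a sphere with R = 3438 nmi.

1161 nmi

Rhumb course C = atan2(Δλ, Δψ) with Δψ = ln[tan(π/4+φ₂/2)/tan(π/4+φ₁/2)] = +0.4808, Δλ = -0.2618 → C = 331.43°
d = R·|Δφ| / |cos C| = 3438·0.29671 / 0.87826 = 1161 nmi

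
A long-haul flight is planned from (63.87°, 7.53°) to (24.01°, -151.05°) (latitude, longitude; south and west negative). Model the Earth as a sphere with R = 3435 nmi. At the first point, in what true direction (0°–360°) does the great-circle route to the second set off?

θ = atan2( sin Δλ·cos φ₂ ,  cos φ₁ sin φ₂ − sin φ₁ cos φ₂ cos Δλ )
  = atan2(-0.3336, +0.9427) = 340.51°

340.5°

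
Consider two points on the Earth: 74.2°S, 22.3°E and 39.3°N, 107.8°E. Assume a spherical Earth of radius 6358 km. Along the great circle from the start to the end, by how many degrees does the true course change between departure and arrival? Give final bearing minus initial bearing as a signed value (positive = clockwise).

-53.6°

Initial bearing θ₁ = atan2(sin Δλ cos φ₂, cos φ₁ sin φ₂ − sin φ₁ cos φ₂ cos Δλ) = 73.34°
Final bearing θ₂ = (initial bearing from the destination back to the start) + 180° = 19.70°
Δθ = θ₂ − θ₁ = -53.6°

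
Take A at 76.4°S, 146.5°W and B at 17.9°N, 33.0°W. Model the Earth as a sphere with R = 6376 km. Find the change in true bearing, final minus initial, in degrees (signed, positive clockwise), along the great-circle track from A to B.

At departure: θ₁ = atan2(sin Δλ cos φ₂, cos φ₁ sin φ₂ − sin φ₁ cos φ₂ cos Δλ) = 108.77°
At arrival: θ₂ = atan2(sin Δλ cos φ₁, −cos φ₂ sin φ₁ + sin φ₂ cos φ₁ cos Δλ) = 13.53°
Δθ = θ₂ − θ₁ = -95.2°

-95.2°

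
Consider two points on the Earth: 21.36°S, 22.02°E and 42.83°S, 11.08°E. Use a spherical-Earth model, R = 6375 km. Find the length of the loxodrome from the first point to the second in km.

2598 km

Δψ = ln[tan(π/4+φ₂/2)/tan(π/4+φ₁/2)] = -0.4470;  Δφ = -0.3747 rad,  Δλ = -0.1909 rad
q = Δφ/Δψ = 0.8382
d = R·√(Δφ² + q²Δλ²) = 6375·0.40747 = 2598 km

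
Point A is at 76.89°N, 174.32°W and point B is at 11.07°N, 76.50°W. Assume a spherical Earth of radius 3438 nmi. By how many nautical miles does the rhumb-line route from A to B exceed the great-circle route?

368 nmi

Great circle: cos σ = sin φ₁ sin φ₂ + cos φ₁ cos φ₂ cos Δλ,  σ = 1.4134 rad → d_gc = 4859.4 nmi
Rhumb line: Δψ = -1.9692, q = Δφ/Δψ = 0.5834, d_rh = R√(Δφ²+q²Δλ²) = 5227.2 nmi
Excess = 5227.2 − 4859.4 = 367.8 ≈ 368 nmi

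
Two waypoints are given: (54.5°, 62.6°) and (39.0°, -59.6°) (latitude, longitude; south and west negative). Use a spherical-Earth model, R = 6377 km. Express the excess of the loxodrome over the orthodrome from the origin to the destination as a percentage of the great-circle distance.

13.6%

Great circle: σ = 1.2955 rad → d_gc = Rσ = 8261.2 km
Rhumb: Δφ = -0.2705, Δλ = -2.1328, Δψ = -0.3988, q = Δφ/Δψ = 0.6783 → d_rh = R√(Δφ²+q²Δλ²) = 9385.5 km
Excess = (9385.5 − 8261.2) / 8261.2 = 1124.3 / 8261.2 = 13.61% ≈ 13.6%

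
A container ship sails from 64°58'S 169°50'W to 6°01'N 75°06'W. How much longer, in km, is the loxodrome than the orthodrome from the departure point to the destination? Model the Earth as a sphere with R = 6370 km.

Great circle: cos σ = sin φ₁ sin φ₂ + cos φ₁ cos φ₂ cos Δλ,  σ = 1.7009 rad → d_gc = 10834.5 km
Rhumb line: Δψ = +1.6103, q = Δφ/Δψ = 0.7694, d_rh = R√(Δφ²+q²Δλ²) = 11311.1 km
Excess = 11311.1 − 10834.5 = 476.6 ≈ 477 km

477 km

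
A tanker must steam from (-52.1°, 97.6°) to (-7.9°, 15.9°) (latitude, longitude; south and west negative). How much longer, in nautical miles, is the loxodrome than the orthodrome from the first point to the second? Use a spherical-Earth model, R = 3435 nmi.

131 nmi

Great circle: cos σ = sin φ₁ sin φ₂ + cos φ₁ cos φ₂ cos Δλ,  σ = 1.3732 rad → d_gc = 4717.0 nmi
Rhumb line: Δψ = +0.9307, q = Δφ/Δψ = 0.8289, d_rh = R√(Δφ²+q²Δλ²) = 4848.2 nmi
Excess = 4848.2 − 4717.0 = 131.2 ≈ 131 nmi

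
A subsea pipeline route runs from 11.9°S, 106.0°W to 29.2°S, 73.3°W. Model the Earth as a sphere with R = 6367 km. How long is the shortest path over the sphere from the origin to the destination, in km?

3887 km

Haversine: a = sin²(Δφ/2)+cos φ₁ cos φ₂ sin²(Δλ/2) = 0.09031;  σ = 2·atan2(√a,√(1−a))
σ = 34.977° → d = Rσ = 6367·0.61046 = 3887 km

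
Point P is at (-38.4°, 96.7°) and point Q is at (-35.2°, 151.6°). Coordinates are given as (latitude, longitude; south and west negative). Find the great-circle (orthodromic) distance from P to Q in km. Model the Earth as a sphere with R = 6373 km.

4830 km

Haversine: a = sin²(Δφ/2)+cos φ₁ cos φ₂ sin²(Δλ/2) = 0.13686;  σ = 2·atan2(√a,√(1−a))
σ = 43.425° → d = Rσ = 6373·0.75790 = 4830 km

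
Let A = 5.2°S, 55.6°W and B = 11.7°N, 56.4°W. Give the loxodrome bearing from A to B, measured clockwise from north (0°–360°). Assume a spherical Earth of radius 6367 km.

357.3°

Meridional parts: M(φ₁)=-0.0909, M(φ₂)=+0.2056 → ΔM = +0.2965;  Δλ = -0.0140 rad
tan C = Δλ / ΔM = -0.0471 → C = 357.30°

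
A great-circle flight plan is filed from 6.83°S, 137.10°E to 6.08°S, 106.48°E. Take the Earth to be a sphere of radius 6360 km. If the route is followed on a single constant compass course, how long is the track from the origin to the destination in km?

3378 km

Δψ = ln[tan(π/4+φ₂/2)/tan(π/4+φ₁/2)] = +0.0132;  Δφ = +0.0131 rad,  Δλ = -0.5344 rad
q = Δφ/Δψ = 0.9937
d = R·√(Δφ² + q²Δλ²) = 6360·0.53119 = 3378 km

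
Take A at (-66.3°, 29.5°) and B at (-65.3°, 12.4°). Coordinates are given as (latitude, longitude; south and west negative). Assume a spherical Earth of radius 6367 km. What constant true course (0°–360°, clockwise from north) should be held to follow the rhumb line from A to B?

278.1°

Meridional parts: M(φ₁)=-1.5615, M(φ₂)=-1.5189 → ΔM = +0.0426;  Δλ = -0.2985 rad
tan C = Δλ / ΔM = -7.0087 → C = 278.12°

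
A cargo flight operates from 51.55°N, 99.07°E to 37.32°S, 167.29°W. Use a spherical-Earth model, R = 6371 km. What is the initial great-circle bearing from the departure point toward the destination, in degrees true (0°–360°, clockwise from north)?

113.0°

θ = atan2( sin Δλ·cos φ₂ ,  cos φ₁ sin φ₂ − sin φ₁ cos φ₂ cos Δλ )
  = atan2(+0.7937, -0.3375) = 113.03°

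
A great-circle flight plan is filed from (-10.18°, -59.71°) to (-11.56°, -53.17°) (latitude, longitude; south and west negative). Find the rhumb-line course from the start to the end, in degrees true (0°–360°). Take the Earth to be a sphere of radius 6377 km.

Δψ = ln[tan(π/4+φ₂/2)/tan(π/4+φ₁/2)] = -0.0245
Δλ = +0.1141 rad (taken the short way round)
course = atan2(Δλ, Δψ) = 102.13°

102.1°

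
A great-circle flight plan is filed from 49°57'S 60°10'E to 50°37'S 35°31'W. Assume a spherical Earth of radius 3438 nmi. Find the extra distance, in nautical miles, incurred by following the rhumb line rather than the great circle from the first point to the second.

276 nmi

Great circle: cos σ = sin φ₁ sin φ₂ + cos φ₁ cos φ₂ cos Δλ,  σ = 0.9870 rad → d_gc = 3393.2 nmi
Rhumb line: Δψ = -0.0182, q = Δφ/Δψ = 0.6390, d_rh = R√(Δφ²+q²Δλ²) = 3668.9 nmi
Excess = 3668.9 − 3393.2 = 275.7 ≈ 276 nmi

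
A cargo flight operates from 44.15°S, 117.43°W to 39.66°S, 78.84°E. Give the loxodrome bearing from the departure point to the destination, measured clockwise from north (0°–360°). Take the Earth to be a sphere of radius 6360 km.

272.1°

Δψ = ln[tan(π/4+φ₂/2)/tan(π/4+φ₁/2)] = +0.1054
Δλ = -2.8576 rad (taken the short way round)
course = atan2(Δλ, Δψ) = 272.11°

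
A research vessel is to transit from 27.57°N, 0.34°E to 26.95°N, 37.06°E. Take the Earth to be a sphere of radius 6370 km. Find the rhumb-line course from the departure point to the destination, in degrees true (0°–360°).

Meridional parts: M(φ₁)=+0.5009, M(φ₂)=+0.4887 → ΔM = -0.0122;  Δλ = +0.6409 rad
tan C = Δλ / ΔM = -52.6476 → C = 91.09°

91.1°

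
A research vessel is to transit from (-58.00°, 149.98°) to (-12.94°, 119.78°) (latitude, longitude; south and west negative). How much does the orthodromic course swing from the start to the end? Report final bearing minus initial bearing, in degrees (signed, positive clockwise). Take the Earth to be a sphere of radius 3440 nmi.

+19.2°

Initial bearing θ₁ = atan2(sin Δλ cos φ₂, cos φ₁ sin φ₂ − sin φ₁ cos φ₂ cos Δλ) = 320.55°
Final bearing θ₂ = (initial bearing from the destination back to the start) + 180° = 339.79°
Δθ = θ₂ − θ₁ = +19.2°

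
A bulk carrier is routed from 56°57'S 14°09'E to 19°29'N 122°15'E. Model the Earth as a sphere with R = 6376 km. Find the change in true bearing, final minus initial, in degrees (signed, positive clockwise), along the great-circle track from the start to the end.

-58.8°

Initial bearing θ₁ = atan2(sin Δλ cos φ₂, cos φ₁ sin φ₂ − sin φ₁ cos φ₂ cos Δλ) = 94.06°
Final bearing θ₂ = (initial bearing from the destination back to the start) + 180° = 35.24°
Δθ = θ₂ − θ₁ = -58.8°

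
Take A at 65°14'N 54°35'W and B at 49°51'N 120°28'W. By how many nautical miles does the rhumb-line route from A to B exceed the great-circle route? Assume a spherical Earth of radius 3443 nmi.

92 nmi

Great circle: cos σ = sin φ₁ sin φ₂ + cos φ₁ cos φ₂ cos Δλ,  σ = 0.6361 rad → d_gc = 2190.1 nmi
Rhumb line: Δψ = -0.5095, q = Δφ/Δψ = 0.5270, d_rh = R√(Δφ²+q²Δλ²) = 2281.9 nmi
Excess = 2281.9 − 2190.1 = 91.8 ≈ 92 nmi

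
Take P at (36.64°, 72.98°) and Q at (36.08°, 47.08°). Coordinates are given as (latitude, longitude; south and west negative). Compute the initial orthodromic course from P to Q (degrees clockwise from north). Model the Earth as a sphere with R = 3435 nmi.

N = sin Δλ·cos φ₂ = -0.3530;  D = cos φ₁ sin φ₂ − sin φ₁ cos φ₂ cos Δλ = +0.0387
initial course = atan2(N, D) = 276.25°

276.3°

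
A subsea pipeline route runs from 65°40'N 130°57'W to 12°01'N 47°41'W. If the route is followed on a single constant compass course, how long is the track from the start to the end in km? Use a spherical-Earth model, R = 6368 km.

8857 km

Δψ = ln[tan(π/4+φ₂/2)/tan(π/4+φ₁/2)] = -1.3231;  Δφ = -0.9364 rad,  Δλ = +1.4533 rad
q = Δφ/Δψ = 0.7077
d = R·√(Δφ² + q²Δλ²) = 6368·1.39092 = 8857 km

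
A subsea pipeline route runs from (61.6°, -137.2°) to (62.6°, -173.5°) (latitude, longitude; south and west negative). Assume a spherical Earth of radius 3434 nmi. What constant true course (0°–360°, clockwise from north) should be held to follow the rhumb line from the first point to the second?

Δψ = ln[tan(π/4+φ₂/2)/tan(π/4+φ₁/2)] = +0.0373
Δλ = -0.6336 rad (taken the short way round)
course = atan2(Δλ, Δψ) = 273.37°

273.4°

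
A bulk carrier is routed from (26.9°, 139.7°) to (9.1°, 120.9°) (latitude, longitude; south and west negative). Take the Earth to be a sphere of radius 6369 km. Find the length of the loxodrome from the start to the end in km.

2798 km

Rhumb course C = atan2(Δλ, Δψ) with Δψ = ln[tan(π/4+φ₂/2)/tan(π/4+φ₁/2)] = -0.3283, Δλ = -0.3281 → C = 224.99°
d = R·|Δφ| / |cos C| = 6369·0.31067 / 0.70726 = 2798 km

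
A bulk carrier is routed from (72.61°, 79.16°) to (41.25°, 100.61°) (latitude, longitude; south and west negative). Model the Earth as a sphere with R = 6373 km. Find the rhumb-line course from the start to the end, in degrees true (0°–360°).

Meridional parts: M(φ₁)=+1.8778, M(φ₂)=+0.7917 → ΔM = -1.0861;  Δλ = +0.3744 rad
tan C = Δλ / ΔM = -0.3447 → C = 160.98°

161.0°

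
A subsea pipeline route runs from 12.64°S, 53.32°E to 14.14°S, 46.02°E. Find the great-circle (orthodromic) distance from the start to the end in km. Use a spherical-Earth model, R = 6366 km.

806 km

cos σ = sin φ₁ sin φ₂ + cos φ₁ cos φ₂ cos Δλ
      = sin(-12.64°)sin(-14.14°) + cos(-12.64°)cos(-14.14°)cos(-7.30°) = 0.9920
σ = 7.258° → d = Rσ = 6366·0.12667 = 806 km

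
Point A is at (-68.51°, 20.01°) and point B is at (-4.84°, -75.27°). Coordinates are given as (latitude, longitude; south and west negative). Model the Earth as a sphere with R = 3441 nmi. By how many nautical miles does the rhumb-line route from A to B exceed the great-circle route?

306 nmi

Great circle: cos σ = sin φ₁ sin φ₂ + cos φ₁ cos φ₂ cos Δλ,  σ = 1.5259 rad → d_gc = 5250.5 nmi
Rhumb line: Δψ = +1.5774, q = Δφ/Δψ = 0.7045, d_rh = R√(Δφ²+q²Δλ²) = 5556.3 nmi
Excess = 5556.3 − 5250.5 = 305.8 ≈ 306 nmi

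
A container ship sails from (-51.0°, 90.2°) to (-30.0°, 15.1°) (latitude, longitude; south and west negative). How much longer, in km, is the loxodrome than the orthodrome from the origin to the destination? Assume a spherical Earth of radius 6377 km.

Great circle: cos σ = sin φ₁ sin φ₂ + cos φ₁ cos φ₂ cos Δλ,  σ = 1.0137 rad → d_gc = 6464.45 km
Rhumb line: Δψ = +0.4888, q = Δφ/Δψ = 0.7498, d_rh = R√(Δφ²+q²Δλ²) = 6688.99 km
Excess = 6688.99 − 6464.45 = 224.54 ≈ 225 km

225 km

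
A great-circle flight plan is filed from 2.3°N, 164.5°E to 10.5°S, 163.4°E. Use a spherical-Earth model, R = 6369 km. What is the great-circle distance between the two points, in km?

Haversine: a = sin²(Δφ/2)+cos φ₁ cos φ₂ sin²(Δλ/2) = 0.01252;  σ = 2·atan2(√a,√(1−a))
σ = 12.847° → d = Rσ = 6369·0.22422 = 1428 km

1428 km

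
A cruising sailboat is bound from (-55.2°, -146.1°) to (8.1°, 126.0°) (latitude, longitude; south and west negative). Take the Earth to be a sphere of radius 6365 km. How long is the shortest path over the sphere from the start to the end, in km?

10604 km

cos σ = sin φ₁ sin φ₂ + cos φ₁ cos φ₂ cos Δλ
      = sin(-55.20°)sin(8.10°) + cos(-55.20°)cos(8.10°)cos(-87.90°) = -0.0950
σ = 95.451° → d = Rσ = 6365·1.66594 = 10604 km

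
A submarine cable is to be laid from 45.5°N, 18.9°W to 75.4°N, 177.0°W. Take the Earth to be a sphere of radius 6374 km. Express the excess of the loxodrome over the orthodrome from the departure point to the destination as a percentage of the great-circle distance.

Great circle: σ = 1.0166 rad → d_gc = Rσ = 6479.6 km
Rhumb: Δφ = +0.5219, Δλ = -2.7594, Δψ = +1.1612, q = Δφ/Δψ = 0.4494 → d_rh = R√(Δφ²+q²Δλ²) = 8576.0 km
Excess = (8576.0 − 6479.6) / 6479.6 = 2096.4 / 6479.6 = 32.354% ≈ 32.4%

32.4%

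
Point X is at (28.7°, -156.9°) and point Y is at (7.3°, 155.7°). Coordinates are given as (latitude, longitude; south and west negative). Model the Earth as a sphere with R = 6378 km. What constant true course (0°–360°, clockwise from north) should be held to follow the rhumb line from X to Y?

244.4°

Meridional parts: M(φ₁)=+0.5233, M(φ₂)=+0.1278 → ΔM = -0.3955;  Δλ = -0.8273 rad
tan C = Δλ / ΔM = +2.0916 → C = 244.45°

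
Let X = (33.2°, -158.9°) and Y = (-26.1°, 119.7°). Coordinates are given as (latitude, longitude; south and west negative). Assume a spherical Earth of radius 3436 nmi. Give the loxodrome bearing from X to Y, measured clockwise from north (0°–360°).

232.6°

Meridional parts: M(φ₁)=+0.6149, M(φ₂)=-0.4722 → ΔM = -1.0870;  Δλ = -1.4207 rad
tan C = Δλ / ΔM = +1.3069 → C = 232.58°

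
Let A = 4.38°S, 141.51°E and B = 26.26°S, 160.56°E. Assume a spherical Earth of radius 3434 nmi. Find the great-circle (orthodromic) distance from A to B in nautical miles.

1707 nmi

cos σ = sin φ₁ sin φ₂ + cos φ₁ cos φ₂ cos Δλ
      = sin(-4.38°)sin(-26.26°) + cos(-4.38°)cos(-26.26°)cos(19.05°) = 0.8790
σ = 28.479° → d = Rσ = 3434·0.49704 = 1707 nmi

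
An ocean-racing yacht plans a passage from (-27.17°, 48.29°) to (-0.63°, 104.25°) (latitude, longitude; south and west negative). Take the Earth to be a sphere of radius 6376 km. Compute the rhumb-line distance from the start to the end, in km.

6673 km

Rhumb course C = atan2(Δλ, Δψ) with Δψ = ln[tan(π/4+φ₂/2)/tan(π/4+φ₁/2)] = +0.4821, Δλ = +0.9767 → C = 63.73°
d = R·|Δφ| / |cos C| = 6376·0.46321 / 0.44259 = 6673 km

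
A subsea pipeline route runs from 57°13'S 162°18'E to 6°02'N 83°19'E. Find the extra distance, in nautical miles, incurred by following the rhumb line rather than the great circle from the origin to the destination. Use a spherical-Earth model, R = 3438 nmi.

118 nmi

Great circle: cos σ = sin φ₁ sin φ₂ + cos φ₁ cos φ₂ cos Δλ,  σ = 1.5563 rad → d_gc = 5350.4 nmi
Rhumb line: Δψ = +1.3291, q = Δφ/Δψ = 0.8306, d_rh = R√(Δφ²+q²Δλ²) = 5468.0 nmi
Excess = 5468.0 − 5350.4 = 117.6 ≈ 118 nmi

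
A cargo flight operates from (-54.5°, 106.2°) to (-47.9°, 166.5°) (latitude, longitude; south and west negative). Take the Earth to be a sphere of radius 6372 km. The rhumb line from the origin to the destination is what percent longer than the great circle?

3.0%

Great circle: σ = 0.6486 rad → d_gc = Rσ = 4132.7 km
Rhumb: Δφ = +0.1152, Δλ = +1.0524, Δψ = +0.1843, q = Δφ/Δψ = 0.6252 → d_rh = R√(Δφ²+q²Δλ²) = 4256.3 km
Excess = (4256.3 − 4132.7) / 4132.7 = 123.6 / 4132.7 = 2.99% ≈ 3.0%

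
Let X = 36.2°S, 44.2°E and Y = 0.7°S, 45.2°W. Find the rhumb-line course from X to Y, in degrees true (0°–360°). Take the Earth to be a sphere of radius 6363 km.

Δψ = ln[tan(π/4+φ₂/2)/tan(π/4+φ₁/2)] = +0.6664
Δλ = -1.5603 rad (taken the short way round)
course = atan2(Δλ, Δψ) = 293.13°

293.1°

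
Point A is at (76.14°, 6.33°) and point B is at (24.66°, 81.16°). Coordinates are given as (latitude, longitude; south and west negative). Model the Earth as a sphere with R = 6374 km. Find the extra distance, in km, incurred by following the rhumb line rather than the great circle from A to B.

331 km

Great circle: cos σ = sin φ₁ sin φ₂ + cos φ₁ cos φ₂ cos Δλ,  σ = 1.0905 rad → d_gc = 6950.8 km
Rhumb line: Δψ = -1.6631, q = Δφ/Δψ = 0.5402, d_rh = R√(Δφ²+q²Δλ²) = 7281.8 km
Excess = 7281.8 − 6950.8 = 331.0 ≈ 331 km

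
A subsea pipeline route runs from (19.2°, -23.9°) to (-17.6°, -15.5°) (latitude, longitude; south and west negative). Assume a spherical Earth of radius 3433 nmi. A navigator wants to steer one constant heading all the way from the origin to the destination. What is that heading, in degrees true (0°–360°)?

167.4°

Meridional parts: M(φ₁)=+0.3416, M(φ₂)=-0.3121 → ΔM = -0.6537;  Δλ = +0.1466 rad
tan C = Δλ / ΔM = -0.2243 → C = 167.36°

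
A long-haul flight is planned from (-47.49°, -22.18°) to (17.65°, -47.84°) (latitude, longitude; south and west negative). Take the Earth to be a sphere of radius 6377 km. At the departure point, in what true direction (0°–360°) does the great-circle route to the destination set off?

333.8°

θ = atan2( sin Δλ·cos φ₂ ,  cos φ₁ sin φ₂ − sin φ₁ cos φ₂ cos Δλ )
  = atan2(-0.4126, +0.8381) = 333.79°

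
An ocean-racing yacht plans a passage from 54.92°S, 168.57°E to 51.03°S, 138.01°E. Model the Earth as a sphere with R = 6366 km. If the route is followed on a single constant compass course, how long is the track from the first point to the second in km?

2088 km

Rhumb course C = atan2(Δλ, Δψ) with Δψ = ln[tan(π/4+φ₂/2)/tan(π/4+φ₁/2)] = +0.1128, Δλ = -0.5334 → C = 281.95°
d = R·|Δφ| / |cos C| = 6366·0.06789 / 0.20699 = 2088 km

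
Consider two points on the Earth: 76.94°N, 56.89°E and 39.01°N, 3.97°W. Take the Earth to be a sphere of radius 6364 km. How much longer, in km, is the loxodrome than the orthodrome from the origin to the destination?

Great circle: cos σ = sin φ₁ sin φ₂ + cos φ₁ cos φ₂ cos Δλ,  σ = 0.7973 rad → d_gc = 5073.7 km
Rhumb line: Δψ = -1.4270, q = Δφ/Δψ = 0.4639, d_rh = R√(Δφ²+q²Δλ²) = 5252.1 km
Excess = 5252.1 − 5073.7 = 178.4 ≈ 178 km

178 km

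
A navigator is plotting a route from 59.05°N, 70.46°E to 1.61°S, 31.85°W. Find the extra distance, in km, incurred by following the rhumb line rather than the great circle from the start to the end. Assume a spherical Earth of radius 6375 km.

Great circle: cos σ = sin φ₁ sin φ₂ + cos φ₁ cos φ₂ cos Δλ,  σ = 1.7049 rad → d_gc = 10868.7 km
Rhumb line: Δψ = -1.3124, q = Δφ/Δψ = 0.8067, d_rh = R√(Δφ²+q²Δλ²) = 11396.8 km
Excess = 11396.8 − 10868.7 = 528.1 ≈ 528 km

528 km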